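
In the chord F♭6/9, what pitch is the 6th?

Db

Root of F♭6/9 = Fb. The 6th is a major 6th: Fb up a major 6th → Db.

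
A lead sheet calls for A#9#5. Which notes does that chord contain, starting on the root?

A♯ C𝄪 E𝄪 G♯ B♯

A#9#5: dominant ninth sharp five on A♯.
A♯ — root
C𝄪 — major 3rd
E𝄪 — augmented 5th
G♯ — minor 7th
B♯ — major 9th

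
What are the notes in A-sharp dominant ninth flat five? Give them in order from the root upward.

A-sharp, C-double-sharp, E, G-sharp, B-sharp

A-sharp dominant ninth flat five is a dominant ninth flat five built on A-sharp.
root → A-sharp
3rd (major 3rd) → C-double-sharp
5th (diminished 5th) → E
7th (minor 7th) → G-sharp
9th (major 9th) → B-sharp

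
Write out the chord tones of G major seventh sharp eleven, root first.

Root G, quality major seventh sharp eleven:
- root: G
- major 3rd: B
- perfect 5th: D
- major 7th: F#
- augmented 11th: C#

G, B, D, F#, C#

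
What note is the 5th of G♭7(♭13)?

Db

Root of G♭7(♭13) = Gb. The 5th is a perfect 5th: Gb up a perfect 5th → Db.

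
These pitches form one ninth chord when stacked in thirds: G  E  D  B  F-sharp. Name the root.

Stacking in thirds gives E – G – B – D – F-sharp, so E is the root — E minor ninth.

E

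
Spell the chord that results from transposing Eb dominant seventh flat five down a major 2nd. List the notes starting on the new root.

Transposed root: Eb → Db (major 2nd down). So we spell Db dominant seventh flat five:
root → Db
3rd (major 3rd) → F
5th (diminished 5th) → Abb
7th (minor 7th) → Cb

Db – F – Abb – Cb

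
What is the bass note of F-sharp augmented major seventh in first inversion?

A#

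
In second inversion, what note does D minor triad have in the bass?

D minor triad = D–F–A. Second inversion → fifth in the bass = A.

A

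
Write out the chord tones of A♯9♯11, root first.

A# C## E# G# B# D##

A♯9♯11: dominant ninth sharp eleven on A#.
- root: A#
- major 3rd: C##
- perfect 5th: E#
- minor 7th: G#
- major 9th: B#
- augmented 11th: D##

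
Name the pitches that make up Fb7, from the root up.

Fb, Ab, Cb, Ebb

Fb7: dominant seventh on Fb.
- root: Fb
- major 3rd: Ab
- perfect 5th: Cb
- minor 7th: Ebb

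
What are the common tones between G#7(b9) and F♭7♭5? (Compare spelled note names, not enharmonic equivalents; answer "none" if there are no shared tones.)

G#7(b9): G♯ B♯ D♯ F♯ A
F♭7♭5: F♭ A♭ C𝄫 E𝄫
Common to both → none.

none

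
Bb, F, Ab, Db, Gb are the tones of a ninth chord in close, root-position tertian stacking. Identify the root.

Gb

Stacking in thirds gives Gb – Bb – Db – F – Ab, so Gb is the root — Gb major ninth.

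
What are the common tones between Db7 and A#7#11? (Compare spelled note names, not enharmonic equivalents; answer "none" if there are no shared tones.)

none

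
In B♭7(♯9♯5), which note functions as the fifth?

Root of B♭7(♯9♯5) = Bb. The 5th is an augmented 5th: Bb up an augmented 5th → F#.

F#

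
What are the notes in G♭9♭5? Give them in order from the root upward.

Gb, Bb, Dbb, Fb, Ab

G♭9♭5 is a dominant ninth flat five built on Gb.
Gb — root
Bb — major 3rd
Dbb — diminished 5th
Fb — minor 7th
Ab — major 9th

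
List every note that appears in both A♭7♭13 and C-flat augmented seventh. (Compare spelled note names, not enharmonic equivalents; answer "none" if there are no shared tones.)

A♭7♭13 = Ab, C, Eb, Gb, Fb.
C-flat augmented seventh = Cb, Eb, G, Bbb.
Shared: Eb.

Eb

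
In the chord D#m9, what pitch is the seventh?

Root of D#m9 = D#. The 7th is a minor 7th: D# up a minor 7th → C#.

C#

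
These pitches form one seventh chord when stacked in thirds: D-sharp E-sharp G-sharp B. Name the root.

E-sharp

Stacking in thirds gives E-sharp – G-sharp – B – D-sharp, so E-sharp is the root — E-sharp half-diminished seventh.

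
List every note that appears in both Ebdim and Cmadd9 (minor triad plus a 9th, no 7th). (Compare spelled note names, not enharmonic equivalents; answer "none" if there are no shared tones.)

E♭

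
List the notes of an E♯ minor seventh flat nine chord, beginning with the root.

E♯ minor seventh flat nine is a minor seventh flat nine built on E♯.
root → E♯
3rd (minor 3rd) → G♯
5th (perfect 5th) → B♯
7th (minor 7th) → D♯
9th (minor 9th) → F♯

E♯  G♯  B♯  D♯  F♯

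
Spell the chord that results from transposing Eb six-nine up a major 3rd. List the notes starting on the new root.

G, B, D, E, A

Transposed root: Eb → G (major 3rd up). So we spell G six-nine:
root → G
3rd (major 3rd) → B
5th (perfect 5th) → D
6th (major 6th) → E
9th (major 9th) → A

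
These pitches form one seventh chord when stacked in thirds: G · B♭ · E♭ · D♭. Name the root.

Stacking in thirds gives E♭ – G – B♭ – D♭, so E♭ is the root — E♭ dominant seventh.

E♭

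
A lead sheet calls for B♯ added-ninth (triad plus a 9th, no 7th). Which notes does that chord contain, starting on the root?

B#  D##  F##  C##

B♯ added-ninth: added-ninth on B#.
root → B#
3rd (major 3rd) → D##
5th (perfect 5th) → F##
9th (major 9th) → C##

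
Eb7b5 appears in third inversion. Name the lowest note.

Db

Eb7b5 = Eb–G–Bbb–Db. Third inversion → seventh in the bass = Db.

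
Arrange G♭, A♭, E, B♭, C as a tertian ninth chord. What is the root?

A♭

Stacking in thirds gives A♭ – C – E – G♭ – B♭, so A♭ is the root — A♭ dominant ninth sharp five.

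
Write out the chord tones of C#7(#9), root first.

C# E# G# B D##

C#7(#9): dominant seventh sharp nine on C#.
root → C#
3rd (major 3rd) → E#
5th (perfect 5th) → G#
7th (minor 7th) → B
9th (augmented 9th) → D##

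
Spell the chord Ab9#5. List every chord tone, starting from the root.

Ab, C, E, Gb, Bb

Root Ab, quality dominant ninth sharp five:
- root: Ab
- major 3rd: C
- augmented 5th: E
- minor 7th: Gb
- major 9th: Bb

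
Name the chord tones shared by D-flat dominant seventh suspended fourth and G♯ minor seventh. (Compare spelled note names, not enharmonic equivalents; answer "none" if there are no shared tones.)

none

D-flat dominant seventh suspended fourth = D-flat, G-flat, A-flat, C-flat.
G♯ minor seventh = G-sharp, B, D-sharp, F-sharp.
Shared: none.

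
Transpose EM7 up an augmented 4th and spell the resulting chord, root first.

An augmented 4th up from E is A#, so the new chord is A# major seventh.
Root: A#
Major 3rd (3rd): C##
Perfect 5th (5th): E#
Major 7th (7th): G##

A# – C## – E# – G##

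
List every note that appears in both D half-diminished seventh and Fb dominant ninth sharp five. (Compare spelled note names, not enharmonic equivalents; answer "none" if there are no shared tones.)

Ab, C

D half-diminished seventh: D F Ab C
Fb dominant ninth sharp five: Fb Ab C Ebb Gb
Common to both → Ab, C.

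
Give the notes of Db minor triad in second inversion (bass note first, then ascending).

Ab – Db – Fb

In root position, Db minor triad is Db–Fb–Ab.
Second inversion puts the fifth (Ab) in the bass.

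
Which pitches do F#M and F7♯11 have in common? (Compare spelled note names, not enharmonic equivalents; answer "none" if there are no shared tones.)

none

F#M: F# A# C#
F7♯11: F A C Eb B
Common to both → none.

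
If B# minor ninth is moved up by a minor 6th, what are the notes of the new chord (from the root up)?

G-sharp B D-sharp F-sharp A-sharp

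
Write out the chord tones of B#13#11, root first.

B#  D##  F##  A#  C##  E##  G##

B#13#11: dominant thirteenth sharp eleven on B#.
root → B#
3rd (major 3rd) → D##
5th (perfect 5th) → F##
7th (minor 7th) → A#
9th (major 9th) → C##
11th (augmented 11th) → E##
13th (major 13th) → G##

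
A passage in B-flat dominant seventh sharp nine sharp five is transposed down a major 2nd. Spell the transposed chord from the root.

A-flat, C, E, G-flat, B

Transposed root: B-flat → A-flat (major 2nd down). So we spell A-flat dominant seventh sharp nine sharp five:
root → A-flat
3rd (major 3rd) → C
5th (augmented 5th) → E
7th (minor 7th) → G-flat
9th (augmented 9th) → B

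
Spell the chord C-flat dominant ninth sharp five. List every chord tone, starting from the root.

C-flat dominant ninth sharp five is a dominant ninth sharp five built on Cb.
- root: Cb
- major 3rd: Eb
- augmented 5th: G
- minor 7th: Bbb
- major 9th: Db

Cb Eb G Bbb Db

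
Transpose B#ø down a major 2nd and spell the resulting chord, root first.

A# – C# – E – G#

Transposed root: B# → A# (major 2nd down). So we spell A# half-diminished seventh:
root → A#
3rd (minor 3rd) → C#
5th (diminished 5th) → E
7th (minor 7th) → G#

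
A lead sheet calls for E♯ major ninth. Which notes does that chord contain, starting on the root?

E♯ major ninth is a major ninth built on E-sharp.
root → E-sharp
3rd (major 3rd) → G-double-sharp
5th (perfect 5th) → B-sharp
7th (major 7th) → D-double-sharp
9th (major 9th) → F-double-sharp

E-sharp G-double-sharp B-sharp D-double-sharp F-double-sharp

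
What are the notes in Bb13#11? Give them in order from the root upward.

Bb, D, F, Ab, C, E, G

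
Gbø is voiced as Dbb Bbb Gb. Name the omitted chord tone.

Fb

Gbø = Gb, Bbb, Dbb, Fb. The voicing lacks the 7th (minor 7th), Fb.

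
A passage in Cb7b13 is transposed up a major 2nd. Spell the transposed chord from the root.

Transposed root: Cb → Db (major 2nd up). So we spell Db dominant seventh flat thirteen:
- root: Db
- major 3rd: F
- perfect 5th: Ab
- minor 7th: Cb
- minor 13th: Bbb

Db F Ab Cb Bbb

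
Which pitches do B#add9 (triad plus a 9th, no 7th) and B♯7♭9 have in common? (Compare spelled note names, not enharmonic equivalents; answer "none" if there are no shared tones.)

B#add9: B# D## F## C##
B♯7♭9: B# D## F## A# C#
Common to both → B#, D##, F##.

B#  D##  F##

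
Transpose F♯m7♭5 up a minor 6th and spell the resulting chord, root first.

A minor 6th up from F# is D, so the new chord is D half-diminished seventh.
D — root
F — minor 3rd
Ab — diminished 5th
C — minor 7th

D – F – Ab – C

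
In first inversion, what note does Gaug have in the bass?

Gaug = G–B–D♯. First inversion → third in the bass = B.

B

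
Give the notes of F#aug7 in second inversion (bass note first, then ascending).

F#aug7 = F#–A#–C##–E; second inversion → fifth (C##) lowest.

C## E F# A#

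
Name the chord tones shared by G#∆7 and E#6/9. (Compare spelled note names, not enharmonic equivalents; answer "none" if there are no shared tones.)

G#∆7 = G#, B#, D#, F##.
E#6/9 = E#, G##, B#, C##, F##.
Shared: B#, F##.

B# – F##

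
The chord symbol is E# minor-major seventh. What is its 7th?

D-double-sharp

Root of E# minor-major seventh = E-sharp. The 7th is a major 7th: E-sharp up a major 7th → D-double-sharp.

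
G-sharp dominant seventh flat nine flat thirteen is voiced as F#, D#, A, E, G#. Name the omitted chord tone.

G-sharp dominant seventh flat nine flat thirteen = G#, B#, D#, F#, A, E. The voicing lacks the 3rd (major 3rd), B#.

B#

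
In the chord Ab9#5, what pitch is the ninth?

Ab9#5 is built on A♭; its 9th is a major 9th above the root.
A second above A uses the letter B, and the major 9th above A♭ is B♭.

B♭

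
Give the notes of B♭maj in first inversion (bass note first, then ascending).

D  F  Bb

In root position, B♭maj is Bb–D–F.
First inversion puts the third (D) in the bass.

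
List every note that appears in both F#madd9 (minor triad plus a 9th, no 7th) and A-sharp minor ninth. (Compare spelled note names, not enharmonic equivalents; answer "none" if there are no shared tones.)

C#  G#

F#madd9: F# A C# G#
A-sharp minor ninth: A# C# E# G# B#
Common to both → C#, G#.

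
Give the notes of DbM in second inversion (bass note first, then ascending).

Ab Db F

In root position, DbM is Db–F–Ab.
Second inversion puts the fifth (Ab) in the bass.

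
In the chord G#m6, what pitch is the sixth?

E#

G#m6 is built on G#; its 6th is a major 6th above the root.
A sixth above G uses the letter E, and the major 6th above G# is E#.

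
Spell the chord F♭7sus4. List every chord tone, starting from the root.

Fb – Bbb – Cb – Ebb

Root Fb, quality dominant seventh suspended fourth:
root → Fb
4th (perfect 4th) → Bbb
5th (perfect 5th) → Cb
7th (minor 7th) → Ebb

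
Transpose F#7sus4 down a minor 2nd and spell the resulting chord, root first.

E#, A#, B#, D#

F# down a minor 2nd → E#. New chord: E# dominant seventh suspended fourth.
E# — root
A# — perfect 4th
B# — perfect 5th
D# — minor 7th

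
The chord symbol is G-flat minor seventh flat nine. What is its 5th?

Db

Root of G-flat minor seventh flat nine = Gb. The 5th is a perfect 5th: Gb up a perfect 5th → Db.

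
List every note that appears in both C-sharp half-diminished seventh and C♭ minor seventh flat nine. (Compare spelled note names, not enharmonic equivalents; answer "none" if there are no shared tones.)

none

C-sharp half-diminished seventh = C-sharp, E, G, B.
C♭ minor seventh flat nine = C-flat, E-double-flat, G-flat, B-double-flat, D-double-flat.
Shared: none.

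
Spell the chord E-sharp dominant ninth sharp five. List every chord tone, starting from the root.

E♯, G𝄪, B𝄪, D♯, F𝄪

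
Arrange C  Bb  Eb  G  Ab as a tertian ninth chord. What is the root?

Arranged so that each adjacent pair is a third by letter name: Ab – C – Eb – G – Bb.
The bottom of that stack, Ab, is the root (this is Ab major ninth).

Ab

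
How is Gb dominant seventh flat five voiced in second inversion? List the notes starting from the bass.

D-double-flat – F-flat – G-flat – B-flat

In root position, Gb dominant seventh flat five is G-flat–B-flat–D-double-flat–F-flat.
Second inversion puts the fifth (D-double-flat) in the bass.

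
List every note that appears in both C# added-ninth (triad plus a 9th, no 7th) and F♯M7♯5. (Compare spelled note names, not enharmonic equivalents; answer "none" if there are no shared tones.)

C# added-ninth = C#, E#, G#, D#.
F♯M7♯5 = F#, A#, C##, E#.
Shared: E#.

E#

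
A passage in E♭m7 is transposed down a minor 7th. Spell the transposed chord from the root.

Transposed root: Eb → F (minor 7th down). So we spell F minor seventh:
root → F
3rd (minor 3rd) → Ab
5th (perfect 5th) → C
7th (minor 7th) → Eb

F – Ab – C – Eb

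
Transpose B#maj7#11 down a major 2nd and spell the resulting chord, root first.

Transposed root: B♯ → A♯ (major 2nd down). So we spell A♯ major seventh sharp eleven:
- root: A♯
- major 3rd: C𝄪
- perfect 5th: E♯
- major 7th: G𝄪
- augmented 11th: D𝄪

A♯ – C𝄪 – E♯ – G𝄪 – D𝄪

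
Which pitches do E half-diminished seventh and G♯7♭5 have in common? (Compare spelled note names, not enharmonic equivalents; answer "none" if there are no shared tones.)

D

E half-diminished seventh: E G Bb D
G♯7♭5: G# B# D F#
Common to both → D.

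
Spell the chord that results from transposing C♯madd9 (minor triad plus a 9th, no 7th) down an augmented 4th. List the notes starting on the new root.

G, Bb, D, A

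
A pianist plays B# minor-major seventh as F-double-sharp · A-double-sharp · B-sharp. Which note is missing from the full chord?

D-sharp

B# minor-major seventh = B-sharp, D-sharp, F-double-sharp, A-double-sharp. The voicing lacks the 3rd (minor 3rd), D-sharp.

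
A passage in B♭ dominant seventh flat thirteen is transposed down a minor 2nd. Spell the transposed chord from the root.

A, C♯, E, G, F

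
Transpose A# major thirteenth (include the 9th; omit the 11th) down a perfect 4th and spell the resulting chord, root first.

Transposed root: A# → E# (perfect 4th down). So we spell E# major thirteenth:
root → E#
3rd (major 3rd) → G##
5th (perfect 5th) → B#
7th (major 7th) → D##
9th (major 9th) → F##
13th (major 13th) → C##

E# G## B# D## F## C##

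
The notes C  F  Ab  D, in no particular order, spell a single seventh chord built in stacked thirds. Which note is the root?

Stacking in thirds gives D – F – Ab – C, so D is the root — D half-diminished seventh.

D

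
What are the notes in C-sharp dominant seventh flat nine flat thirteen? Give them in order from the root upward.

C-sharp E-sharp G-sharp B D A

C-sharp dominant seventh flat nine flat thirteen is a dominant seventh flat nine flat thirteen built on C-sharp.
Root: C-sharp
Major 3rd (3rd): E-sharp
Perfect 5th (5th): G-sharp
Minor 7th (7th): B
Minor 9th (9th): D
Minor 13th (13th): A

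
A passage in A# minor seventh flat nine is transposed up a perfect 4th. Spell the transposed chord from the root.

Transposed root: A-sharp → D-sharp (perfect 4th up). So we spell D-sharp minor seventh flat nine:
Root: D-sharp
Minor 3rd (3rd): F-sharp
Perfect 5th (5th): A-sharp
Minor 7th (7th): C-sharp
Minor 9th (9th): E

D-sharp – F-sharp – A-sharp – C-sharp – E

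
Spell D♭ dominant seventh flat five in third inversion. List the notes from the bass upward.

In root position, D♭ dominant seventh flat five is Db–F–Abb–Cb.
Third inversion puts the seventh (Cb) in the bass.

Cb  Db  F  Abb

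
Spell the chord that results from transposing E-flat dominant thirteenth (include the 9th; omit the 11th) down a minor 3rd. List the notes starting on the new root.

C, E, G, B-flat, D, A

E-flat down a minor 3rd → C. New chord: C dominant thirteenth.
root → C
3rd (major 3rd) → E
5th (perfect 5th) → G
7th (minor 7th) → B-flat
9th (major 9th) → D
13th (major 13th) → A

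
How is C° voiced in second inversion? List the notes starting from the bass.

Gb, C, Eb

C° = C–Eb–Gb; second inversion → fifth (Gb) lowest.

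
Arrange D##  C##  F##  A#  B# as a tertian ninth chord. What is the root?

Stacking in thirds gives B# – D## – F## – A# – C##, so B# is the root — B# dominant ninth.

B#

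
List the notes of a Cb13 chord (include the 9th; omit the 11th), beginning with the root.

Cb  Eb  Gb  Bbb  Db  Ab

Cb13: dominant thirteenth on Cb.
- root: Cb
- major 3rd: Eb
- perfect 5th: Gb
- minor 7th: Bbb
- major 9th: Db
- major 13th: Ab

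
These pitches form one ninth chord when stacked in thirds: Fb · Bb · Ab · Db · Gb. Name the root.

Gb

Stacking in thirds gives Gb – Bb – Db – Fb – Ab, so Gb is the root — Gb dominant ninth.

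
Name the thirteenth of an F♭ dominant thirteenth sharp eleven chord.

Db

F♭ dominant thirteenth sharp eleven is built on Fb; its 13th is a major 13th above the root.
A sixth above F uses the letter D, and the major 13th above Fb is Db.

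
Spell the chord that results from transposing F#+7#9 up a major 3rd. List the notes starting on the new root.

A major 3rd up from F♯ is A♯, so the new chord is A♯ dominant seventh sharp nine sharp five.
A♯ — root
C𝄪 — major 3rd
E𝄪 — augmented 5th
G♯ — minor 7th
B𝄪 — augmented 9th

A♯  C𝄪  E𝄪  G♯  B𝄪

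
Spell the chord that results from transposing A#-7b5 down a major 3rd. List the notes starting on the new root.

A major 3rd down from A# is F#, so the new chord is F# half-diminished seventh.
root → F#
3rd (minor 3rd) → A
5th (diminished 5th) → C
7th (minor 7th) → E

F#  A  C  E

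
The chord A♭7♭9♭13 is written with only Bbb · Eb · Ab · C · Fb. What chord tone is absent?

Gb

A♭7♭9♭13 = Ab, C, Eb, Gb, Bbb, Fb. The voicing lacks the 7th (minor 7th), Gb.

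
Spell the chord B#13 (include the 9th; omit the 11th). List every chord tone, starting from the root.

B#13: dominant thirteenth on B#.
root → B#
3rd (major 3rd) → D##
5th (perfect 5th) → F##
7th (minor 7th) → A#
9th (major 9th) → C##
13th (major 13th) → G##

B# D## F## A# C## G##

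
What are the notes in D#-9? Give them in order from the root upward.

D#-9 is a minor ninth built on D#.
- root: D#
- minor 3rd: F#
- perfect 5th: A#
- minor 7th: C#
- major 9th: E#

D# F# A# C# E#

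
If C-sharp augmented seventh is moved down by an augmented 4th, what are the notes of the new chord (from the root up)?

An augmented 4th down from C-sharp is G, so the new chord is G augmented seventh.
G — root
B — major 3rd
D-sharp — augmented 5th
F — minor 7th

G, B, D-sharp, F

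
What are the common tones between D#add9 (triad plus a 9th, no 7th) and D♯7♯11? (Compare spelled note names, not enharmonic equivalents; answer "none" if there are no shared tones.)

D#add9 = D#, F##, A#, E#.
D♯7♯11 = D#, F##, A#, C#, G##.
Shared: D#, F##, A#.

D# F## A#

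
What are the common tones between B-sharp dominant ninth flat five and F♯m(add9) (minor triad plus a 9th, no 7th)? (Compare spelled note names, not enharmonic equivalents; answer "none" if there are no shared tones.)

B-sharp dominant ninth flat five: B# D## F# A# C##
F♯m(add9): F# A C# G#
Common to both → F#.

F#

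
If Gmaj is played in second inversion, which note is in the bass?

Gmaj = G–B–D. Second inversion → fifth in the bass = D.

D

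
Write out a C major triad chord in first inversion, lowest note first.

E, G, C

In root position, C major triad is C–E–G.
First inversion puts the third (E) in the bass.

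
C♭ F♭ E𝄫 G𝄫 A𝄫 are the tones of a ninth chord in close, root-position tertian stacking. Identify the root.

Arranged so that each adjacent pair is a third by letter name: F♭ – A𝄫 – C♭ – E𝄫 – G𝄫.
The bottom of that stack, F♭, is the root (this is F♭ minor seventh flat nine).

F♭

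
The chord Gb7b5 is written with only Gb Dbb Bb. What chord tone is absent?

The full Gb7b5 chord is Gb, Bb, Dbb, Fb.
Comparing with the voicing, the minor 7th (7th) — Fb — is absent.

Fb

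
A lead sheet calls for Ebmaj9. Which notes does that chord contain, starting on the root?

Ebmaj9: major ninth on Eb.
Root: Eb
Major 3rd (3rd): G
Perfect 5th (5th): Bb
Major 7th (7th): D
Major 9th (9th): F

Eb  G  Bb  D  F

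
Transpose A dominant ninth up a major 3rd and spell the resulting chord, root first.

A major 3rd up from A is C-sharp, so the new chord is C-sharp dominant ninth.
C-sharp — root
E-sharp — major 3rd
G-sharp — perfect 5th
B — minor 7th
D-sharp — major 9th

C-sharp, E-sharp, G-sharp, B, D-sharp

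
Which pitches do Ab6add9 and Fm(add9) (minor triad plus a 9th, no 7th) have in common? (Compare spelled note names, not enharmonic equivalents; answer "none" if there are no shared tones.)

Ab6add9: Ab C Eb F Bb
Fm(add9): F Ab C G
Common to both → Ab, C, F.

Ab, C, F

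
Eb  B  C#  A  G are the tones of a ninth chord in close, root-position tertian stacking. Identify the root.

A

Arranged so that each adjacent pair is a third by letter name: A – C# – Eb – G – B.
The bottom of that stack, A, is the root (this is A dominant ninth flat five).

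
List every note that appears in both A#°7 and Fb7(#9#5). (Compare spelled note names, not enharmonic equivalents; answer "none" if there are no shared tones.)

G

A#°7 = A#, C#, E, G.
Fb7(#9#5) = Fb, Ab, C, Ebb, G.
Shared: G.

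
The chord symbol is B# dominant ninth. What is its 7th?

A-sharp

Root of B# dominant ninth = B-sharp. The 7th is a minor 7th: B-sharp up a minor 7th → A-sharp.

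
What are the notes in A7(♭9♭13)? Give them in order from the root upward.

A7(♭9♭13) is a dominant seventh flat nine flat thirteen built on A.
root → A
3rd (major 3rd) → C#
5th (perfect 5th) → E
7th (minor 7th) → G
9th (minor 9th) → Bb
13th (minor 13th) → F

A – C# – E – G – Bb – F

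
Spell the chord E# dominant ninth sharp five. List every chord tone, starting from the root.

E♯ – G𝄪 – B𝄪 – D♯ – F𝄪

E# dominant ninth sharp five: dominant ninth sharp five on E♯.
Root: E♯
Major 3rd (3rd): G𝄪
Augmented 5th (5th): B𝄪
Minor 7th (7th): D♯
Major 9th (9th): F𝄪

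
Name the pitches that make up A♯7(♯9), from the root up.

A♯7(♯9) is a dominant seventh sharp nine built on A♯.
root → A♯
3rd (major 3rd) → C𝄪
5th (perfect 5th) → E♯
7th (minor 7th) → G♯
9th (augmented 9th) → B𝄪

A♯, C𝄪, E♯, G♯, B𝄪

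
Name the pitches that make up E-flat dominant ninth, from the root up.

E-flat dominant ninth is a dominant ninth built on Eb.
- root: Eb
- major 3rd: G
- perfect 5th: Bb
- minor 7th: Db
- major 9th: F

Eb G Bb Db F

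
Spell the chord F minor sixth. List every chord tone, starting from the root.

F – Ab – C – D

F minor sixth: minor sixth on F.
Root: F
Minor 3rd (3rd): Ab
Perfect 5th (5th): C
Major 6th (6th): D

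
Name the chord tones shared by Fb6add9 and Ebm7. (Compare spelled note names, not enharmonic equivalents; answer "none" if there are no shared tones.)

Db, Gb

Fb6add9: Fb Ab Cb Db Gb
Ebm7: Eb Gb Bb Db
Common to both → Db, Gb.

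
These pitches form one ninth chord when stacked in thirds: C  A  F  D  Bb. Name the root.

Arranged so that each adjacent pair is a third by letter name: Bb – D – F – A – C.
The bottom of that stack, Bb, is the root (this is Bb major ninth).

Bb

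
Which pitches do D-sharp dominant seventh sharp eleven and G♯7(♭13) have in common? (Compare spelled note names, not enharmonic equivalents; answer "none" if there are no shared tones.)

D#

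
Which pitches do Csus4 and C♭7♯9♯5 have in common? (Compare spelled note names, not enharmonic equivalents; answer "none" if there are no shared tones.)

Csus4 = C, F, G.
C♭7♯9♯5 = Cb, Eb, G, Bbb, D.
Shared: G.

G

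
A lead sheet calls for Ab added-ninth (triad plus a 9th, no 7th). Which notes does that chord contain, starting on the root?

Ab added-ninth: added-ninth on Ab.
- root: Ab
- major 3rd: C
- perfect 5th: Eb
- major 9th: Bb

Ab C Eb Bb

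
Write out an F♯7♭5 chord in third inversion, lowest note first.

F♯7♭5 = F♯–A♯–C–E; third inversion → seventh (E) lowest.

E – F♯ – A♯ – C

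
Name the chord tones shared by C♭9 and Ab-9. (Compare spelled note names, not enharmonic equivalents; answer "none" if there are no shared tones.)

C♭9: Cb Eb Gb Bbb Db
Ab-9: Ab Cb Eb Gb Bb
Common to both → Cb, Eb, Gb.

Cb, Eb, Gb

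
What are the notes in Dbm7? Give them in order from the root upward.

Db, Fb, Ab, Cb

Dbm7 is a minor seventh built on Db.
Db — root
Fb — minor 3rd
Ab — perfect 5th
Cb — minor 7th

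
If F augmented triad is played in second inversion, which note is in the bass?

F augmented triad in root position is F–A–C#.
Second inversion places the fifth in the bass, which is C#.

C#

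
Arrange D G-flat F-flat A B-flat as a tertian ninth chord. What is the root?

G-flat

Arranged so that each adjacent pair is a third by letter name: G-flat – B-flat – D – F-flat – A.
The bottom of that stack, G-flat, is the root (this is G-flat dominant seventh sharp nine sharp five).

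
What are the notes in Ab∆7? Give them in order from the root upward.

Root Ab, quality major seventh:
root → Ab
3rd (major 3rd) → C
5th (perfect 5th) → Eb
7th (major 7th) → G

Ab C Eb G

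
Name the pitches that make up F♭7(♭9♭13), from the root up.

F♭7(♭9♭13) is a dominant seventh flat nine flat thirteen built on Fb.
Root: Fb
Major 3rd (3rd): Ab
Perfect 5th (5th): Cb
Minor 7th (7th): Ebb
Minor 9th (9th): Gbb
Minor 13th (13th): Dbb

Fb, Ab, Cb, Ebb, Gbb, Dbb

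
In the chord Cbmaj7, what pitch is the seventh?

Cbmaj7 is built on C♭; its 7th is a major 7th above the root.
A seventh above C uses the letter B, and the major 7th above C♭ is B♭.

B♭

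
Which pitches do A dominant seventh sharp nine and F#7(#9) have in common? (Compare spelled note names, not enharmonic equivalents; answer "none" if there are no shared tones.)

C#, E

A dominant seventh sharp nine: A C# E G B#
F#7(#9): F# A# C# E G##
Common to both → C#, E.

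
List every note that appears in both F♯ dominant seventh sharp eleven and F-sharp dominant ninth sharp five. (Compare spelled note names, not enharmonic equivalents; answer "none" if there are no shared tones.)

F♯ dominant seventh sharp eleven = F-sharp, A-sharp, C-sharp, E, B-sharp.
F-sharp dominant ninth sharp five = F-sharp, A-sharp, C-double-sharp, E, G-sharp.
Shared: F-sharp, A-sharp, E.

F-sharp  A-sharp  E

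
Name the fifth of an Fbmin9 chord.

Root of Fbmin9 = Fb. The 5th is a perfect 5th: Fb up a perfect 5th → Cb.

Cb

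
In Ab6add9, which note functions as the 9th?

Root of Ab6add9 = Ab. The 9th is a major 9th: Ab up a major 9th → Bb.

Bb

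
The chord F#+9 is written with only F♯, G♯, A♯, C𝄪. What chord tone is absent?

E

The full F#+9 chord is F♯, A♯, C𝄪, E, G♯.
Comparing with the voicing, the minor 7th (7th) — E — is absent.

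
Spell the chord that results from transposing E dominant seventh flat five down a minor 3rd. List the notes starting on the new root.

C#  E#  G  B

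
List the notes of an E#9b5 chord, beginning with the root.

E#9b5 is a dominant ninth flat five built on E♯.
E♯ — root
G𝄪 — major 3rd
B — diminished 5th
D♯ — minor 7th
F𝄪 — major 9th

E♯  G𝄪  B  D♯  F𝄪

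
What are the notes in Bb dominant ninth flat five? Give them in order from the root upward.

Bb  D  Fb  Ab  C

Bb dominant ninth flat five: dominant ninth flat five on Bb.
root → Bb
3rd (major 3rd) → D
5th (diminished 5th) → Fb
7th (minor 7th) → Ab
9th (major 9th) → C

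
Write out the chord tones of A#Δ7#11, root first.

A# – C## – E# – G## – D##

Root A#, quality major seventh sharp eleven:
root → A#
3rd (major 3rd) → C##
5th (perfect 5th) → E#
7th (major 7th) → G##
11th (augmented 11th) → D##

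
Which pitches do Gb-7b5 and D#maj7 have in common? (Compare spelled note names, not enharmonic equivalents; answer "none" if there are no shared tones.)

none

Gb-7b5 = Gb, Bbb, Dbb, Fb.
D#maj7 = D#, F##, A#, C##.
Shared: none.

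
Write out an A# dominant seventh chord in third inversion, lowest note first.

G♯ A♯ C𝄪 E♯

A# dominant seventh = A♯–C𝄪–E♯–G♯; third inversion → seventh (G♯) lowest.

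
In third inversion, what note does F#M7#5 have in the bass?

F#M7#5 = F#–A#–C##–E#. Third inversion → seventh in the bass = E#.

E#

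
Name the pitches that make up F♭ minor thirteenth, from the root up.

F-flat, A-double-flat, C-flat, E-double-flat, G-flat, B-double-flat, D-flat

F♭ minor thirteenth is a minor thirteenth built on F-flat.
root → F-flat
3rd (minor 3rd) → A-double-flat
5th (perfect 5th) → C-flat
7th (minor 7th) → E-double-flat
9th (major 9th) → G-flat
11th (perfect 11th) → B-double-flat
13th (major 13th) → D-flat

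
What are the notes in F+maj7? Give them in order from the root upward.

F+maj7 is an augmented major seventh built on F.
Root: F
Major 3rd (3rd): A
Augmented 5th (5th): C#
Major 7th (7th): E

F  A  C#  E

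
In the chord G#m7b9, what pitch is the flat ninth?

A

Root of G#m7b9 = G#. The 9th is a minor 9th: G# up a minor 9th → A.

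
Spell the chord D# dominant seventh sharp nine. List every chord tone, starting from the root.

D# dominant seventh sharp nine: dominant seventh sharp nine on D-sharp.
- root: D-sharp
- major 3rd: F-double-sharp
- perfect 5th: A-sharp
- minor 7th: C-sharp
- augmented 9th: E-double-sharp

D-sharp, F-double-sharp, A-sharp, C-sharp, E-double-sharp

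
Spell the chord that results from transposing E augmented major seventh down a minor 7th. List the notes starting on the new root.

F-sharp, A-sharp, C-double-sharp, E-sharp

Transposed root: E → F-sharp (minor 7th down). So we spell F-sharp augmented major seventh:
root → F-sharp
3rd (major 3rd) → A-sharp
5th (augmented 5th) → C-double-sharp
7th (major 7th) → E-sharp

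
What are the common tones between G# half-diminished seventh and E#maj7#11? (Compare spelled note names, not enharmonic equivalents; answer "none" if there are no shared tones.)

G# half-diminished seventh = G♯, B, D, F♯.
E#maj7#11 = E♯, G𝄪, B♯, D𝄪, A𝄪.
Shared: none.

none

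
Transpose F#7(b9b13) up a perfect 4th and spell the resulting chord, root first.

B  D#  F#  A  C  G

F# up a perfect 4th → B. New chord: B dominant seventh flat nine flat thirteen.
Root: B
Major 3rd (3rd): D#
Perfect 5th (5th): F#
Minor 7th (7th): A
Minor 9th (9th): C
Minor 13th (13th): G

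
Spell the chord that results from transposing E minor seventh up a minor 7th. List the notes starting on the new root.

E up a minor 7th → D. New chord: D minor seventh.
Root: D
Minor 3rd (3rd): F
Perfect 5th (5th): A
Minor 7th (7th): C

D, F, A, C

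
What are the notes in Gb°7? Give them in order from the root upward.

Gb, Bbb, Dbb, Fbb

Gb°7 is a diminished seventh built on Gb.
Gb — root
Bbb — minor 3rd
Dbb — diminished 5th
Fbb — diminished 7th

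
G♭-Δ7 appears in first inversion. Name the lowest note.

B𝄫

G♭-Δ7 = G♭–B𝄫–D♭–F. First inversion → third in the bass = B𝄫.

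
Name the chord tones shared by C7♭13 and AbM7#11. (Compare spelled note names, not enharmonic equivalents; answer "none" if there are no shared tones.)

C  G  A♭

C7♭13: C E G B♭ A♭
AbM7#11: A♭ C E♭ G D
Common to both → C, G, A♭.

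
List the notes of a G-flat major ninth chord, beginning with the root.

G-flat major ninth: major ninth on G♭.
G♭ — root
B♭ — major 3rd
D♭ — perfect 5th
F — major 7th
A♭ — major 9th

G♭ B♭ D♭ F A♭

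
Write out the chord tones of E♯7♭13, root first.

E# G## B# D# C#

E♯7♭13 is a dominant seventh flat thirteen built on E#.
root → E#
3rd (major 3rd) → G##
5th (perfect 5th) → B#
7th (minor 7th) → D#
13th (minor 13th) → C#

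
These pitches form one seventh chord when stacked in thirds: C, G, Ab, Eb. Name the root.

Stacking in thirds gives Ab – C – Eb – G, so Ab is the root — Ab major seventh.

Ab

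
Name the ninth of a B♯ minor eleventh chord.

B♯ minor eleventh is built on B#; its 9th is a major 9th above the root.
A second above B uses the letter C, and the major 9th above B# is C##.

C##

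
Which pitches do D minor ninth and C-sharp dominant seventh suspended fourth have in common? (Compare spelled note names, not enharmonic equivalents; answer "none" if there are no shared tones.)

none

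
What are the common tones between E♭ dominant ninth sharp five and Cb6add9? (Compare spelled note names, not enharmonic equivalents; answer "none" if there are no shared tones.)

E♭, D♭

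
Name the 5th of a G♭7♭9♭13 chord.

Db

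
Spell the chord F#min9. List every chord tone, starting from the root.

Root F#, quality minor ninth:
- root: F#
- minor 3rd: A
- perfect 5th: C#
- minor 7th: E
- major 9th: G#

F# – A – C# – E – G#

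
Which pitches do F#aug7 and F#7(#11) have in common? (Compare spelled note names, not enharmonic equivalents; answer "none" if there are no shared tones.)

F#aug7: F# A# C## E
F#7(#11): F# A# C# E B#
Common to both → F#, A#, E.

F#, A#, E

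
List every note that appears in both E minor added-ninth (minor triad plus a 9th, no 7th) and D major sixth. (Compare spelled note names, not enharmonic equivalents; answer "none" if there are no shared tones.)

E minor added-ninth: E G B F-sharp
D major sixth: D F-sharp A B
Common to both → B, F-sharp.

B F-sharp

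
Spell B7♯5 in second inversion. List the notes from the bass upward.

B7♯5 = B–D#–F##–A; second inversion → fifth (F##) lowest.

F##  A  B  D#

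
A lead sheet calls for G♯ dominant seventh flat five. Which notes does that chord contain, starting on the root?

G-sharp B-sharp D F-sharp

G♯ dominant seventh flat five is a dominant seventh flat five built on G-sharp.
root → G-sharp
3rd (major 3rd) → B-sharp
5th (diminished 5th) → D
7th (minor 7th) → F-sharp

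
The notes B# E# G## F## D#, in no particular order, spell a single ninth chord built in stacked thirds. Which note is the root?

Stacking in thirds gives E# – G## – B# – D# – F##, so E# is the root — E# dominant ninth.

E#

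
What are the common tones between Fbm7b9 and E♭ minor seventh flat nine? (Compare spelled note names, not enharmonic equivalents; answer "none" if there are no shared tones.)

Fb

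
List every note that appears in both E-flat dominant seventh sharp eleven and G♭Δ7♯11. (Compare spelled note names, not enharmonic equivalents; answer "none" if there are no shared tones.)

E-flat dominant seventh sharp eleven: Eb G Bb Db A
G♭Δ7♯11: Gb Bb Db F C
Common to both → Bb, Db.

Bb, Db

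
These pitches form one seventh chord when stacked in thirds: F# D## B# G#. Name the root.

G#

Arranged so that each adjacent pair is a third by letter name: G# – B# – D## – F#.
The bottom of that stack, G#, is the root (this is G# augmented seventh).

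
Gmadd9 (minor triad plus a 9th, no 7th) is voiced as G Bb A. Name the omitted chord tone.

D

The full Gmadd9 chord is G, Bb, D, A.
Comparing with the voicing, the perfect 5th (5th) — D — is absent.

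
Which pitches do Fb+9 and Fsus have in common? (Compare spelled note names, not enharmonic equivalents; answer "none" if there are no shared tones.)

Fb+9: F♭ A♭ C E𝄫 G♭
Fsus: F B♭ C
Common to both → C.

C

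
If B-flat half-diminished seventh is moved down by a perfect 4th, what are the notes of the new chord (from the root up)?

F, A-flat, C-flat, E-flat

Transposed root: B-flat → F (perfect 4th down). So we spell F half-diminished seventh:
Root: F
Minor 3rd (3rd): A-flat
Diminished 5th (5th): C-flat
Minor 7th (7th): E-flat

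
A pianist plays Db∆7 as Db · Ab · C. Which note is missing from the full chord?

F

The full Db∆7 chord is Db, F, Ab, C.
Comparing with the voicing, the major 3rd (3rd) — F — is absent.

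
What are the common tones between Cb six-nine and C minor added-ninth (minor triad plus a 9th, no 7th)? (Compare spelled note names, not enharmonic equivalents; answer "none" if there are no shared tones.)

E-flat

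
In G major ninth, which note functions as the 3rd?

B

G major ninth is built on G; its 3rd is a major 3rd above the root.
A third above G uses the letter B, and the major 3rd above G is B.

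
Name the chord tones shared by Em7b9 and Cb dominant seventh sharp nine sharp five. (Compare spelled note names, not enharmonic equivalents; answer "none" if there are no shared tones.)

Em7b9: E G B D F
Cb dominant seventh sharp nine sharp five: Cb Eb G Bbb D
Common to both → G, D.

G – D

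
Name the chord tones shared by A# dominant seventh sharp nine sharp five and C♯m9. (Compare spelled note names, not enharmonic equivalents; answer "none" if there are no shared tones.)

A# dominant seventh sharp nine sharp five = A#, C##, E##, G#, B##.
C♯m9 = C#, E, G#, B, D#.
Shared: G#.

G#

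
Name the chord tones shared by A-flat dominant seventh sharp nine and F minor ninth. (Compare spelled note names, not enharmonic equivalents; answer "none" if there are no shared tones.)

A-flat, C, E-flat

A-flat dominant seventh sharp nine = A-flat, C, E-flat, G-flat, B.
F minor ninth = F, A-flat, C, E-flat, G.
Shared: A-flat, C, E-flat.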